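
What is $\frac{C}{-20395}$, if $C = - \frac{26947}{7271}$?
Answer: $\frac{26947}{148292045} \approx 0.00018172$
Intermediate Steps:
$C = - \frac{26947}{7271}$ ($C = \left(-26947\right) \frac{1}{7271} = - \frac{26947}{7271} \approx -3.7061$)
$\frac{C}{-20395} = - \frac{26947}{7271 \left(-20395\right)} = \left(- \frac{26947}{7271}\right) \left(- \frac{1}{20395}\right) = \frac{26947}{148292045}$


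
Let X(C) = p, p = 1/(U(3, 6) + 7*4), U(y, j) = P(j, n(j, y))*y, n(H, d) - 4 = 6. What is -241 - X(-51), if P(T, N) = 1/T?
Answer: -13739/57 ≈ -241.04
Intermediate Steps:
n(H, d) = 10 (n(H, d) = 4 + 6 = 10)
U(y, j) = y/j
p = 2/57 (p = 1/(3/6 + 7*4) = 1/(3*(⅙) + 28) = 1/(½ + 28) = 1/(57/2) = 2/57 ≈ 0.035088)
X(C) = 2/57
-241 - X(-51) = -241 - 1*2/57 = -241 - 2/57 = -13739/57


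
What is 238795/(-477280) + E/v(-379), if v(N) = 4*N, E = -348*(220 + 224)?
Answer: 3669173707/36177824 ≈ 101.42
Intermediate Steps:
E = -154512 (E = -348*444 = -1*154512 = -154512)
238795/(-477280) + E/v(-379) = 238795/(-477280) - 154512/(4*(-379)) = 238795*(-1/477280) - 154512/(-1516) = -47759/95456 - 154512*(-1/1516) = -47759/95456 + 38628/379 = 3669173707/36177824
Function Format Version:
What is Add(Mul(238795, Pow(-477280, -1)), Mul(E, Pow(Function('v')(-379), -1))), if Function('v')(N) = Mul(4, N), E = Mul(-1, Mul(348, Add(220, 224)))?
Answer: Rational(3669173707, 36177824) ≈ 101.42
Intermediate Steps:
E = -154512 (E = Mul(-1, Mul(348, 444)) = Mul(-1, 154512) = -154512)
Add(Mul(238795, Pow(-477280, -1)), Mul(E, Pow(Function('v')(-379), -1))) = Add(Mul(238795, Pow(-477280, -1)), Mul(-154512, Pow(Mul(4, -379), -1))) = Add(Mul(238795, Rational(-1, 477280)), Mul(-154512, Pow(-1516, -1))) = Add(Rational(-47759, 95456), Mul(-154512, Rational(-1, 1516))) = Add(Rational(-47759, 95456), Rational(38628, 379)) = Rational(3669173707, 36177824)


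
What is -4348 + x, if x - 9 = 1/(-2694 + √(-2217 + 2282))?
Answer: -31490603263/7257571 - √65/7257571 ≈ -4339.0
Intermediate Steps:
x = 9 + 1/(-2694 + √65) (x = 9 + 1/(-2694 + √(-2217 + 2282)) = 9 + 1/(-2694 + √65) ≈ 8.9996)
-4348 + x = -4348 + (65315445/7257571 - √65/7257571) = -31490603263/7257571 - √65/7257571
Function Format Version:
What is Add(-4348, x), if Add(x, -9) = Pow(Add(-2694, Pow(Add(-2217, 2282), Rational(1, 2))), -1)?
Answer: Add(Rational(-31490603263, 7257571), Mul(Rational(-1, 7257571), Pow(65, Rational(1, 2)))) ≈ -4339.0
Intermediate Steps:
x = Add(9, Pow(Add(-2694, Pow(65, Rational(1, 2))), -1)) (x = Add(9, Pow(Add(-2694, Pow(Add(-2217, 2282), Rational(1, 2))), -1)) = Add(9, Pow(Add(-2694, Pow(65, Rational(1, 2))), -1)) ≈ 8.9996)
Add(-4348, x) = Add(-4348, Add(Rational(65315445, 7257571), Mul(Rational(-1, 7257571), Pow(65, Rational(1, 2))))) = Add(Rational(-31490603263, 7257571), Mul(Rational(-1, 7257571), Pow(65, Rational(1, 2))))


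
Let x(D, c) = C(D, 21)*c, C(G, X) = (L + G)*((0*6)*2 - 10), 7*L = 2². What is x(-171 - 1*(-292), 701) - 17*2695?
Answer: -6286215/7 ≈ -8.9803e+5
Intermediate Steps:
L = 4/7 (L = (⅐)*2² = (⅐)*4 = 4/7 ≈ 0.57143)
C(G, X) = -40/7 - 10*G (C(G, X) = (4/7 + G)*((0*6)*2 - 10) = (4/7 + G)*(0*2 - 10) = (4/7 + G)*(0 - 10) = (4/7 + G)*(-10) = -40/7 - 10*G)
x(D, c) = c*(-40/7 - 10*D) (x(D, c) = (-40/7 - 10*D)*c = c*(-40/7 - 10*D))
x(-171 - 1*(-292), 701) - 17*2695 = -10/7*701*(4 + 7*(-171 - 1*(-292))) - 17*2695 = -10/7*701*(4 + 7*(-171 + 292)) - 45815 = -10/7*701*(4 + 7*121) - 45815 = -10/7*701*(4 + 847) - 45815 = -10/7*701*851 - 45815 = -5965510/7 - 45815 = -6286215/7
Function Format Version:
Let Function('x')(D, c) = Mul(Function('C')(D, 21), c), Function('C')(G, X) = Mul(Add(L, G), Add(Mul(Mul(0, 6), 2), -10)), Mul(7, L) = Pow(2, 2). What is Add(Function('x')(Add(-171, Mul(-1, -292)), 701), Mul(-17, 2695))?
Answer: Rational(-6286215, 7) ≈ -8.9803e+5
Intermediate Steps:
L = Rational(4, 7) (L = Mul(Rational(1, 7), Pow(2, 2)) = Mul(Rational(1, 7), 4) = Rational(4, 7) ≈ 0.57143)
Function('C')(G, X) = Add(Rational(-40, 7), Mul(-10, G)) (Function('C')(G, X) = Mul(Add(Rational(4, 7), G), Add(Mul(Mul(0, 6), 2), -10)) = Mul(Add(Rational(4, 7), G), Add(Mul(0, 2), -10)) = Mul(Add(Rational(4, 7), G), Add(0, -10)) = Mul(Add(Rational(4, 7), G), -10) = Add(Rational(-40, 7), Mul(-10, G)))
Function('x')(D, c) = Mul(c, Add(Rational(-40, 7), Mul(-10, D))) (Function('x')(D, c) = Mul(Add(Rational(-40, 7), Mul(-10, D)), c) = Mul(c, Add(Rational(-40, 7), Mul(-10, D))))
Add(Function('x')(Add(-171, Mul(-1, -292)), 701), Mul(-17, 2695)) = Add(Mul(Rational(-10, 7), 701, Add(4, Mul(7, Add(-171, Mul(-1, -292))))), Mul(-17, 2695)) = Add(Mul(Rational(-10, 7), 701, Add(4, Mul(7, Add(-171, 292)))), -45815) = Add(Mul(Rational(-10, 7), 701, Add(4, Mul(7, 121))), -45815) = Add(Mul(Rational(-10, 7), 701, Add(4, 847)), -45815) = Add(Mul(Rational(-10, 7), 701, 851), -45815) = Add(Rational(-5965510, 7), -45815) = Rational(-6286215, 7)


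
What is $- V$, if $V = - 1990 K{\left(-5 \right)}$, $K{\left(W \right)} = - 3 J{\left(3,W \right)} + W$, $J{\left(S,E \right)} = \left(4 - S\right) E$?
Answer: $19900$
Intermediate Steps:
$J{\left(S,E \right)} = E \left(4 - S\right)$
$K{\left(W \right)} = - 2 W$ ($K{\left(W \right)} = - 3 W \left(4 - 3\right) + W = - 3 W 1 + W = - 3 W + W = - 2 W$)
$V = -19900$ ($V = - 1990 \left(\left(-2\right) \left(-5\right)\right) = \left(-1990\right) 10 = -19900$)
$- V = \left(-1\right) \left(-19900\right) = 19900$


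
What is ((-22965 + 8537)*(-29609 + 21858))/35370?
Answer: 55915714/17685 ≈ 3161.8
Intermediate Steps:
((-22965 + 8537)*(-29609 + 21858))/35370 = -14428*(-7751)*(1/35370) = 111831428*(1/35370) = 55915714/17685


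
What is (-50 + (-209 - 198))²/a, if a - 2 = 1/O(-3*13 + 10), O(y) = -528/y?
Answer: 110272272/1085 ≈ 1.0163e+5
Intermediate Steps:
a = 1085/528 (a = 2 + 1/(-528/(-3*13 + 10)) = 2 + 1/(-528/(-39 + 10)) = 2 + 1/(-528/(-29)) = 2 + 1/(-528*(-1/29)) = 2 + 1/(528/29) = 2 + 29/528 = 1085/528 ≈ 2.0549)
(-50 + (-209 - 198))²/a = (-50 + (-209 - 198))²/(1085/528) = (-50 - 407)²*(528/1085) = (-457)²*(528/1085) = 208849*(528/1085) = 110272272/1085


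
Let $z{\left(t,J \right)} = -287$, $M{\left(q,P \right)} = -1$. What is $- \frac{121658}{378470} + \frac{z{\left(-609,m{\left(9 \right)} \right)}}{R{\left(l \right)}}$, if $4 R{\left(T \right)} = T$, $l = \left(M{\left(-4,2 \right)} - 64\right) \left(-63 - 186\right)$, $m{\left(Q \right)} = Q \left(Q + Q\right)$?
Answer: $- \frac{240351829}{612553695} \approx -0.39238$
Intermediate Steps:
$m{\left(Q \right)} = 2 Q^{2}$ ($m{\left(Q \right)} = Q 2 Q = 2 Q^{2}$)
$l = 16185$ ($l = \left(-1 - 64\right) \left(-63 - 186\right) = \left(-65\right) \left(-249\right) = 16185$)
$R{\left(T \right)} = \frac{T}{4}$
$- \frac{121658}{378470} + \frac{z{\left(-609,m{\left(9 \right)} \right)}}{R{\left(l \right)}} = - \frac{121658}{378470} - \frac{287}{\frac{1}{4} \cdot 16185} = \left(-121658\right) \frac{1}{378470} - \frac{287}{\frac{16185}{4}} = - \frac{60829}{189235} - \frac{1148}{16185} = - \frac{240351829}{612553695}$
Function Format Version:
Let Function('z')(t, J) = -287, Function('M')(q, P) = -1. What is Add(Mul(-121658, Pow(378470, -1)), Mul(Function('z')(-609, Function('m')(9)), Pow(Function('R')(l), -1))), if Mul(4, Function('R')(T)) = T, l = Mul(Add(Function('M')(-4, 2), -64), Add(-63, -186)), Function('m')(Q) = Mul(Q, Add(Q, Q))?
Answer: Rational(-240351829, 612553695) ≈ -0.39238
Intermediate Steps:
Function('m')(Q) = Mul(2, Pow(Q, 2)) (Function('m')(Q) = Mul(Q, Mul(2, Q)) = Mul(2, Pow(Q, 2)))
l = 16185 (l = Mul(Add(-1, -64), Add(-63, -186)) = Mul(-65, -249) = 16185)
Function('R')(T) = Mul(Rational(1, 4), T)
Add(Mul(-121658, Pow(378470, -1)), Mul(Function('z')(-609, Function('m')(9)), Pow(Function('R')(l), -1))) = Add(Mul(-121658, Pow(378470, -1)), Mul(-287, Pow(Mul(Rational(1, 4), 16185), -1))) = Add(Mul(-121658, Rational(1, 378470)), Mul(-287, Pow(Rational(16185, 4), -1))) = Add(Rational(-60829, 189235), Mul(-287, Rational(4, 16185))) = Add(Rational(-60829, 189235), Rational(-1148, 16185)) = Rational(-240351829, 612553695)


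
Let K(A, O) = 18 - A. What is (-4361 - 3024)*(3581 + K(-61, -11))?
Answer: -27029100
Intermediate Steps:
(-4361 - 3024)*(3581 + K(-61, -11)) = (-4361 - 3024)*(3581 + (18 - 1*(-61))) = -7385*(3581 + (18 + 61)) = -7385*(3581 + 79) = -7385*3660 = -27029100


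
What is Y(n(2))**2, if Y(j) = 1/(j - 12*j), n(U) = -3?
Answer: 1/1089 ≈ 0.00091827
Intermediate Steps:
Y(j) = -1/(11*j) (Y(j) = 1/(-11*j) = -1/(11*j))
Y(n(2))**2 = (-1/11/(-3))**2 = (-1/11*(-1/3))**2 = (1/33)**2 = 1/1089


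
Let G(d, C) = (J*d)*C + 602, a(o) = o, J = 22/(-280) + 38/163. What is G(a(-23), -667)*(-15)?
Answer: -203536041/4564 ≈ -44596.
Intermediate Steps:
J = 3527/22820 (J = 22*(-1/280) + 38*(1/163) = -11/140 + 38/163 = 3527/22820 ≈ 0.15456)
G(d, C) = 602 + 3527*C*d/22820 (G(d, C) = (3527*d/22820)*C + 602 = 3527*C*d/22820 + 602 = 602 + 3527*C*d/22820)
G(a(-23), -667)*(-15) = (602 + (3527/22820)*(-667)*(-23))*(-15) = (602 + 54107707/22820)*(-15) = (67845347/22820)*(-15) = -203536041/4564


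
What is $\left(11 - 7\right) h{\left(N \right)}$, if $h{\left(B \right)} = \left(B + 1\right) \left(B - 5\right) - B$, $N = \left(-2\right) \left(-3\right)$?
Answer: $4$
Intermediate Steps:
$N = 6$
$h{\left(B \right)} = - B + \left(1 + B\right) \left(-5 + B\right)$ ($h{\left(B \right)} = \left(1 + B\right) \left(-5 + B\right) - B = - B + \left(1 + B\right) \left(-5 + B\right)$)
$\left(11 - 7\right) h{\left(N \right)} = \left(11 - 7\right) \left(-5 + 6^{2} - 30\right) = \left(11 - 7\right) \left(-5 + 36 - 30\right) = 4 \cdot 1 = 4$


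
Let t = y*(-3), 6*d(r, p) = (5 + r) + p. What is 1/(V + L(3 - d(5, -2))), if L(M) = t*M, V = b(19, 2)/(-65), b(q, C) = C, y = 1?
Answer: -65/327 ≈ -0.19878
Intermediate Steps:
d(r, p) = ⅚ + p/6 + r/6 (d(r, p) = ((5 + r) + p)/6 = (5 + p + r)/6 = ⅚ + p/6 + r/6)
V = -2/65 (V = 2/(-65) = 2*(-1/65) = -2/65 ≈ -0.030769)
t = -3 (t = 1*(-3) = -3)
L(M) = -3*M
1/(V + L(3 - d(5, -2))) = 1/(-2/65 - 3*(3 - (⅚ + (⅙)*(-2) + (⅙)*5))) = 1/(-2/65 - 3*(3 - (⅚ - ⅓ + ⅚))) = 1/(-2/65 - 3*(3 - 1*4/3)) = 1/(-2/65 - 3*(3 - 4/3)) = 1/(-2/65 - 3*5/3) = 1/(-2/65 - 5) = 1/(-327/65) = -65/327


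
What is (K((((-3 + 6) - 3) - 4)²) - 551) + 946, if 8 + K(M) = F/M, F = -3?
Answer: 6189/16 ≈ 386.81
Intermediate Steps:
K(M) = -8 - 3/M
(K((((-3 + 6) - 3) - 4)²) - 551) + 946 = ((-8 - 3/(((-3 + 6) - 3) - 4)²) - 551) + 946 = ((-8 - 3/((3 - 3) - 4)²) - 551) + 946 = ((-8 - 3/(0 - 4)²) - 551) + 946 = ((-8 - 3/((-4)²)) - 551) + 946 = ((-8 - 3/16) - 551) + 946 = (-131/16 - 551) + 946 = -8947/16 + 946 = 6189/16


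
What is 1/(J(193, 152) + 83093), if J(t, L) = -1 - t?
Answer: 1/82899 ≈ 1.2063e-5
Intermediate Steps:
1/(J(193, 152) + 83093) = 1/((-1 - 1*193) + 83093) = 1/((-1 - 193) + 83093) = 1/(-194 + 83093) = 1/82899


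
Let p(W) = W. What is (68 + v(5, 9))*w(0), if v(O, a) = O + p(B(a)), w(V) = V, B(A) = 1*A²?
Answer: 0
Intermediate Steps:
B(A) = A²
v(O, a) = O + a²
(68 + v(5, 9))*w(0) = (68 + (5 + 9²))*0 = (68 + (5 + 81))*0 = (68 + 86)*0 = 154*0 = 0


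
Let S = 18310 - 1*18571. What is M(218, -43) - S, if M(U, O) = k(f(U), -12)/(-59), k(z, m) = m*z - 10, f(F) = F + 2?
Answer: 18049/59 ≈ 305.92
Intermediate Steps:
f(F) = 2 + F
k(z, m) = -10 + m*z
M(U, O) = 34/59 + 12*U/59 (M(U, O) = (-10 - 12*(2 + U))/(-59) = (-10 + (-24 - 12*U))*(-1/59) = (-34 - 12*U)*(-1/59) = 34/59 + 12*U/59)
S = -261 (S = 18310 - 18571 = -261)
M(218, -43) - S = (34/59 + (12/59)*218) - 1*(-261) = (34/59 + 2616/59) + 261 = 2650/59 + 261 = 18049/59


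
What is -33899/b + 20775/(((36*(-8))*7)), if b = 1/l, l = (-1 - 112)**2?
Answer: -290879461357/672 ≈ -4.3286e+8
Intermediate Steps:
l = 12769 (l = (-113)**2 = 12769)
b = 1/12769 ≈ 7.8315e-5
-33899/b + 20775/(((36*(-8))*7)) = -33899/1/12769 + 20775/(((36*(-8))*7)) = -33899*12769 + 20775/((-288*7)) = -432856331 + 20775/(-2016) = -432856331 + 20775*(-1/2016) = -432856331 - 6925/672 = -290879461357/672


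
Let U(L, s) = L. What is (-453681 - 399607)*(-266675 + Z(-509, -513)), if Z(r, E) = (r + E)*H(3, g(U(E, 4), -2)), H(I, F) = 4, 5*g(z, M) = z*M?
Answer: 231038818744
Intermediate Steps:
g(z, M) = M*z/5 (g(z, M) = (z*M)/5 = (M*z)/5 = M*z/5)
Z(r, E) = 4*E + 4*r (Z(r, E) = (r + E)*4 = (E + r)*4 = 4*E + 4*r)
(-453681 - 399607)*(-266675 + Z(-509, -513)) = (-453681 - 399607)*(-266675 + (4*(-513) + 4*(-509))) = -853288*(-266675 + (-2052 - 2036)) = -853288*(-266675 - 4088) = -853288*(-270763) = 231038818744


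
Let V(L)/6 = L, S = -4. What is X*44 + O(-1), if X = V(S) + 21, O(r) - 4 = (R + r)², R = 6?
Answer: -103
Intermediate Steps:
V(L) = 6*L
O(r) = 4 + (6 + r)²
X = -3 (X = 6*(-4) + 21 = -24 + 21 = -3)
X*44 + O(-1) = -3*44 + (4 + (6 - 1)²) = -132 + (4 + 5²) = -132 + (4 + 25) = -132 + 29 = -103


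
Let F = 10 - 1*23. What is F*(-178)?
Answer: 2314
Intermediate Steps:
F = -13 (F = 10 - 23 = -13)
F*(-178) = -13*(-178) = 2314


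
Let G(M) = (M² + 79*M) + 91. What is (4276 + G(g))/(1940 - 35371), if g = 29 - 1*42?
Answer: -3509/33431 ≈ -0.10496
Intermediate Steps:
g = -13 (g = 29 - 42 = -13)
G(M) = 91 + M² + 79*M
(4276 + G(g))/(1940 - 35371) = (4276 + (91 + (-13)² + 79*(-13)))/(1940 - 35371) = (4276 + (91 + 169 - 1027))/(-33431) = (4276 - 767)*(-1/33431) = 3509*(-1/33431) = -3509/33431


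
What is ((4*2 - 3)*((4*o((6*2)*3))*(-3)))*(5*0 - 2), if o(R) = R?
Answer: 4320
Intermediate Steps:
((4*2 - 3)*((4*o((6*2)*3))*(-3)))*(5*0 - 2) = ((4*2 - 3)*((4*((6*2)*3))*(-3)))*(5*0 - 2) = ((8 - 3)*((4*(12*3))*(-3)))*(0 - 2) = (5*((4*36)*(-3)))*(-2) = (5*(144*(-3)))*(-2) = (5*(-432))*(-2) = -2160*(-2) = 4320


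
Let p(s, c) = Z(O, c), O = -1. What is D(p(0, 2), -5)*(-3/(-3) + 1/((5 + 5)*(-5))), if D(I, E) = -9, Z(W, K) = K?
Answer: -441/50 ≈ -8.8200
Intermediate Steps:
p(s, c) = c
D(p(0, 2), -5)*(-3/(-3) + 1/((5 + 5)*(-5))) = -9*(-3/(-3) + 1/((5 + 5)*(-5))) = -9*(-3*(-⅓) - ⅕/10) = -9*(1 + (⅒)*(-⅕)) = -9*(1 - 1/50) = -9*49/50 = -441/50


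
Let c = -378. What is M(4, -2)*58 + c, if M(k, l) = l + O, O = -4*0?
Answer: -494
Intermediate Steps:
O = 0
M(k, l) = l (M(k, l) = l + 0 = l)
M(4, -2)*58 + c = -2*58 - 378 = -116 - 378 = -494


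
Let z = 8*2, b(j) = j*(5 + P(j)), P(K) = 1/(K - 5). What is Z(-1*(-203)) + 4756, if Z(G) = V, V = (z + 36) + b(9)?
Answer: 19421/4 ≈ 4855.3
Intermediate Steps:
P(K) = 1/(-5 + K)
b(j) = j*(5 + 1/(-5 + j))
z = 16
V = 397/4 (V = (16 + 36) + 9*(-24 + 5*9)/(-5 + 9) = 52 + 9*(-24 + 45)/4 = 52 + 9*(¼)*21 = 52 + 189/4 = 397/4 ≈ 99.250)
Z(G) = 397/4
Z(-1*(-203)) + 4756 = 397/4 + 4756 = 19421/4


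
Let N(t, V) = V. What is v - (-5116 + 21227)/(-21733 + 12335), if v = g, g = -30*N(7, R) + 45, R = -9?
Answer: 2976481/9398 ≈ 316.71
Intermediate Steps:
g = 315 (g = -30*(-9) + 45 = 270 + 45 = 315)
v = 315
v - (-5116 + 21227)/(-21733 + 12335) = 315 - (-5116 + 21227)/(-21733 + 12335) = 315 - 16111/(-9398) = 315 - 16111*(-1)/9398 = 315 - 1*(-16111/9398) = 315 + 16111/9398 = 2976481/9398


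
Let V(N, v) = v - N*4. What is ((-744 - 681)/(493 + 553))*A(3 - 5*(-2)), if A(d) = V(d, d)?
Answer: 55575/1046 ≈ 53.131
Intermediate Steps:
V(N, v) = v - 4*N
A(d) = -3*d (A(d) = d - 4*d = -3*d)
((-744 - 681)/(493 + 553))*A(3 - 5*(-2)) = ((-744 - 681)/(493 + 553))*(-3*(3 - 5*(-2))) = (-1425/1046)*(-3*(3 + 10)) = (-1425*1/1046)*(-3*13) = -1425/1046*(-39) = 55575/1046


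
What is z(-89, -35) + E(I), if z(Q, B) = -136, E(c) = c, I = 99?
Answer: -37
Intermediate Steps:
z(-89, -35) + E(I) = -136 + 99 = -37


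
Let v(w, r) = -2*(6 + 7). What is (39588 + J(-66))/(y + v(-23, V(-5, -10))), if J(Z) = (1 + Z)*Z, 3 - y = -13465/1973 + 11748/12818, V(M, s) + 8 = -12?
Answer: -92472570541/36021038 ≈ -2567.2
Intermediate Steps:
V(M, s) = -20 (V(M, s) = -8 - 12 = -20)
y = 112642654/12644957 (y = 3 - (-13465/1973 + 11748/12818) = 3 - (-13465*1/1973 + 11748*(1/12818)) = 3 - (-13465/1973 + 5874/6409) = 3 - 1*(-74707783/12644957) = 3 + 74707783/12644957 = 112642654/12644957 ≈ 8.9081)
v(w, r) = -26 (v(w, r) = -2*13 = -26)
J(Z) = Z*(1 + Z)
(39588 + J(-66))/(y + v(-23, V(-5, -10))) = (39588 - 66*(1 - 66))/(112642654/12644957 - 26) = (39588 - 66*(-65))/(-216126228/12644957) = (39588 + 4290)*(-12644957/216126228) = 43878*(-12644957/216126228) = -92472570541/36021038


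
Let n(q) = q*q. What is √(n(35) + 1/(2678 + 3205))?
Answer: 2*√10599218727/5883 ≈ 35.000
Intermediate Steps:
n(q) = q²
√(n(35) + 1/(2678 + 3205)) = √(35² + 1/(2678 + 3205)) = √(1225 + 1/5883) = √(7206676/5883) = 2*√10599218727/5883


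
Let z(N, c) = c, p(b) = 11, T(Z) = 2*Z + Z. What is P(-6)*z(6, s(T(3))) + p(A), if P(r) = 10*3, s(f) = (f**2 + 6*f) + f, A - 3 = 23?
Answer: 4331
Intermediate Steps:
A = 26 (A = 3 + 23 = 26)
T(Z) = 3*Z
s(f) = f**2 + 7*f
P(r) = 30
P(-6)*z(6, s(T(3))) + p(A) = 30*((3*3)*(7 + 3*3)) + 11 = 30*(9*(7 + 9)) + 11 = 30*(9*16) + 11 = 30*144 + 11 = 4320 + 11 = 4331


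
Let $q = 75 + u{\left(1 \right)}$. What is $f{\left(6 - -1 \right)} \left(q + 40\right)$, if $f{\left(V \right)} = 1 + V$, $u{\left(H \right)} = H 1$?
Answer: $928$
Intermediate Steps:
$u{\left(H \right)} = H$
$q = 76$ ($q = 75 + 1 = 76$)
$f{\left(6 - -1 \right)} \left(q + 40\right) = \left(1 + \left(6 - -1\right)\right) \left(76 + 40\right) = \left(1 + \left(6 + 1\right)\right) 116 = \left(1 + 7\right) 116 = 8 \cdot 116 = 928$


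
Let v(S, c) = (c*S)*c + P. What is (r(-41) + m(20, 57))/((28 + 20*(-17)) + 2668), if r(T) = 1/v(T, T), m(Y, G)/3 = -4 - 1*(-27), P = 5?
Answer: 4755203/162366096 ≈ 0.029287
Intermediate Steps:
v(S, c) = 5 + S*c² (v(S, c) = (c*S)*c + 5 = (S*c)*c + 5 = S*c² + 5 = 5 + S*c²)
m(Y, G) = 69 (m(Y, G) = 3*(-4 - 1*(-27)) = 3*(-4 + 27) = 3*23 = 69)
r(T) = 1/(5 + T³) (r(T) = 1/(5 + T*T²) = 1/(5 + T³))
(r(-41) + m(20, 57))/((28 + 20*(-17)) + 2668) = (1/(5 + (-41)³) + 69)/((28 + 20*(-17)) + 2668) = (1/(5 - 68921) + 69)/((28 - 340) + 2668) = (1/(-68916) + 69)/(-312 + 2668) = (-1/68916 + 69)/2356 = (4755203/68916)*(1/2356) = 4755203/162366096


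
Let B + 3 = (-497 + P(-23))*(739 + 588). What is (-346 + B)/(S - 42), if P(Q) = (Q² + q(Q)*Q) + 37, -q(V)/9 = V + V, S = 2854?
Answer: -84760/19 ≈ -4461.1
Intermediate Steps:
q(V) = -18*V (q(V) = -9*(V + V) = -18*V)
P(Q) = 37 - 17*Q² (P(Q) = (Q² + (-18*Q)*Q) + 37 = (Q² - 18*Q²) + 37 = -17*Q² + 37 = 37 - 17*Q²)
B = -12544134 (B = -3 + (-497 + (37 - 17*(-23)²))*(739 + 588) = -3 + (-497 + (37 - 17*529))*1327 = -3 + (-497 + (37 - 8993))*1327 = -3 + (-497 - 8956)*1327 = -3 - 9453*1327 = -3 - 12544131 = -12544134)
(-346 + B)/(S - 42) = (-346 - 12544134)/(2854 - 42) = -12544480/2812 = -12544480*1/2812 = -84760/19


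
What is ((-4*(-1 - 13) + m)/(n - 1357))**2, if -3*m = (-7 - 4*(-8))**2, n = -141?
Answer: 208849/20196036 ≈ 0.010341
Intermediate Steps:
m = -625/3 (m = -(-7 - 4*(-8))**2/3 = -(-7 + 32)**2/3 = -1/3*25**2 = -1/3*625 = -625/3 ≈ -208.33)
((-4*(-1 - 13) + m)/(n - 1357))**2 = ((-4*(-1 - 13) - 625/3)/(-141 - 1357))**2 = ((-4*(-14) - 625/3)/(-1498))**2 = ((56 - 625/3)*(-1/1498))**2 = (-457/3*(-1/1498))**2 = (457/4494)**2 = 208849/20196036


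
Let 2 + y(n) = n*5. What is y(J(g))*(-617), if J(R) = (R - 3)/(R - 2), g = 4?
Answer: -617/2 ≈ -308.50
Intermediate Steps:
J(R) = (-3 + R)/(-2 + R)
y(n) = -2 + 5*n (y(n) = -2 + n*5 = -2 + 5*n)
y(J(g))*(-617) = (-2 + 5*((-3 + 4)/(-2 + 4)))*(-617) = (-2 + 5*(1/2))*(-617) = (-2 + 5*((½)*1))*(-617) = (-2 + 5*(½))*(-617) = (-2 + 5/2)*(-617) = (½)*(-617) = -617/2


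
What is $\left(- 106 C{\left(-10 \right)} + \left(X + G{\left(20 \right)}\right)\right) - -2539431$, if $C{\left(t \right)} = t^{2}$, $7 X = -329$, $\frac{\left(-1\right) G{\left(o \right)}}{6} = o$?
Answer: $2528664$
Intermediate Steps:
$G{\left(o \right)} = - 6 o$
$X = -47$ ($X = \frac{1}{7} \left(-329\right) = -47$)
$\left(- 106 C{\left(-10 \right)} + \left(X + G{\left(20 \right)}\right)\right) - -2539431 = \left(- 106 \left(-10\right)^{2} - 167\right) - -2539431 = \left(\left(-106\right) 100 - 167\right) + 2539431 = \left(-10600 - 167\right) + 2539431 = -10767 + 2539431 = 2528664$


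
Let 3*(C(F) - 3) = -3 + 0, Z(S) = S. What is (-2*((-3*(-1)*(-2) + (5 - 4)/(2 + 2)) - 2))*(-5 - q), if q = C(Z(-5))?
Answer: -217/2 ≈ -108.50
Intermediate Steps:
C(F) = 2 (C(F) = 3 + (-3 + 0)/3 = 3 + (1/3)*(-3) = 3 - 1 = 2)
q = 2
(-2*((-3*(-1)*(-2) + (5 - 4)/(2 + 2)) - 2))*(-5 - q) = (-2*((-3*(-1)*(-2) + (5 - 4)/(2 + 2)) - 2))*(-5 - 1*2) = (-2*((3*(-2) + 1/4) - 2))*(-5 - 2) = -2*((-6 + 1*(1/4)) - 2)*(-7) = -2*((-6 + 1/4) - 2)*(-7) = -2*(-23/4 - 2)*(-7) = -2*(-31/4)*(-7) = (31/2)*(-7) = -217/2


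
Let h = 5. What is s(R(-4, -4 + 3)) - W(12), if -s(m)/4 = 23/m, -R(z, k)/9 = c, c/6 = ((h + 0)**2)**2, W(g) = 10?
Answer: -168704/16875 ≈ -9.9973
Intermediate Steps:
c = 3750 (c = 6*((5 + 0)**2)**2 = 6*(5**2)**2 = 6*25**2 = 6*625 = 3750)
R(z, k) = -33750 (R(z, k) = -9*3750 = -33750)
s(m) = -92/m
s(R(-4, -4 + 3)) - W(12) = -92/(-33750) - 1*10 = -92*(-1/33750) - 10 = 46/16875 - 10 = -168704/16875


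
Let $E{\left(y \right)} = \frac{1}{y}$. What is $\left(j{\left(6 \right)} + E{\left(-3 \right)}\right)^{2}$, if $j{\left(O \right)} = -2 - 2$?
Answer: $\frac{169}{9} \approx 18.778$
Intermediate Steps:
$j{\left(O \right)} = -4$ ($j{\left(O \right)} = -2 - 2 = -4$)
$\left(j{\left(6 \right)} + E{\left(-3 \right)}\right)^{2} = \left(-4 + \frac{1}{-3}\right)^{2} = \left(-4 - \frac{1}{3}\right)^{2} = \left(- \frac{13}{3}\right)^{2} = \frac{169}{9}$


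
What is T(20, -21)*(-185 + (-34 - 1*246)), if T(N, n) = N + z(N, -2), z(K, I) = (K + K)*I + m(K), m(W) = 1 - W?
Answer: 36735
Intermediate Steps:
z(K, I) = 1 - K + 2*I*K (z(K, I) = (K + K)*I + (1 - K) = (2*K)*I + (1 - K) = 2*I*K + (1 - K) = 1 - K + 2*I*K)
T(N, n) = 1 - 4*N (T(N, n) = N + (1 - N + 2*(-2)*N) = N + (1 - N - 4*N) = N + (1 - 5*N) = 1 - 4*N)
T(20, -21)*(-185 + (-34 - 1*246)) = (1 - 4*20)*(-185 + (-34 - 1*246)) = (1 - 80)*(-185 + (-34 - 246)) = -79*(-185 - 280) = -79*(-465) = 36735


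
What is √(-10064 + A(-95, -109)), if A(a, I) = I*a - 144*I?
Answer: 73*√3 ≈ 126.44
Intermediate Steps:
A(a, I) = -144*I + I*a
√(-10064 + A(-95, -109)) = √(-10064 - 109*(-144 - 95)) = √(-10064 - 109*(-239)) = √(-10064 + 26051) = √15987 = 73*√3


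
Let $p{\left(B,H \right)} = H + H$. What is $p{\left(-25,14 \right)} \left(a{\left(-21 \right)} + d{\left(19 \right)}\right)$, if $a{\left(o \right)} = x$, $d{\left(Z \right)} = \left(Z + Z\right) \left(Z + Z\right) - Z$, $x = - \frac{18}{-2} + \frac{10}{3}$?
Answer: $\frac{120736}{3} \approx 40245.0$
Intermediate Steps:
$p{\left(B,H \right)} = 2 H$
$x = \frac{37}{3}$ ($x = \left(-18\right) \left(- \frac{1}{2}\right) + 10 \cdot \frac{1}{3} = 9 + \frac{10}{3} = \frac{37}{3} \approx 12.333$)
$d{\left(Z \right)} = - Z + 4 Z^{2}$ ($d{\left(Z \right)} = 2 Z 2 Z - Z = 4 Z^{2} - Z = - Z + 4 Z^{2}$)
$a{\left(o \right)} = \frac{37}{3}$
$p{\left(-25,14 \right)} \left(a{\left(-21 \right)} + d{\left(19 \right)}\right) = 2 \cdot 14 \left(\frac{37}{3} + 19 \left(-1 + 4 \cdot 19\right)\right) = 28 \left(\frac{37}{3} + 19 \left(-1 + 76\right)\right) = 28 \left(\frac{37}{3} + 19 \cdot 75\right) = 28 \left(\frac{37}{3} + 1425\right) = 28 \cdot \frac{4312}{3} = \frac{120736}{3}$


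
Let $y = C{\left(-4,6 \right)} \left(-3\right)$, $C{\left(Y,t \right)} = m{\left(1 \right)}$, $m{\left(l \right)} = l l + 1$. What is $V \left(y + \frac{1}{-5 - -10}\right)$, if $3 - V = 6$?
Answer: $\frac{87}{5} \approx 17.4$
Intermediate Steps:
$V = -3$ ($V = 3 - 6 = -3$)
$m{\left(l \right)} = 1 + l^{2}$ ($m{\left(l \right)} = l^{2} + 1 = 1 + l^{2}$)
$C{\left(Y,t \right)} = 2$ ($C{\left(Y,t \right)} = 1 + 1^{2} = 1 + 1 = 2$)
$y = -6$ ($y = 2 \left(-3\right) = -6$)
$V \left(y + \frac{1}{-5 - -10}\right) = - 3 \left(-6 + \frac{1}{-5 - -10}\right) = - 3 \left(-6 + \frac{1}{-5 + 10}\right) = - 3 \left(-6 + \frac{1}{5}\right) = \left(-3\right) \left(- \frac{29}{5}\right) = \frac{87}{5}$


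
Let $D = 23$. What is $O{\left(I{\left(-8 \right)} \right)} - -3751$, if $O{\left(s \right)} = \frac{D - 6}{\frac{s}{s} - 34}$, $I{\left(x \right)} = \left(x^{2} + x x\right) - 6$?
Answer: $\frac{123766}{33} \approx 3750.5$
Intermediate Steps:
$I{\left(x \right)} = -6 + 2 x^{2}$ ($I{\left(x \right)} = \left(x^{2} + x^{2}\right) - 6 = 2 x^{2} - 6 = -6 + 2 x^{2}$)
$O{\left(s \right)} = - \frac{17}{33}$ ($O{\left(s \right)} = \frac{23 - 6}{\frac{s}{s} - 34} = \frac{17}{1 - 34} = \frac{17}{-33} = 17 \left(- \frac{1}{33}\right) = - \frac{17}{33}$)
$O{\left(I{\left(-8 \right)} \right)} - -3751 = - \frac{17}{33} - -3751 = - \frac{17}{33} + 3751 = \frac{123766}{33}$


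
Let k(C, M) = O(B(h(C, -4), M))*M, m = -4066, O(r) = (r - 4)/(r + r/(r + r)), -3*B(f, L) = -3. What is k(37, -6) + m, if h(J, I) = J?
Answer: -4054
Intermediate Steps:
B(f, L) = 1 (B(f, L) = -⅓*(-3) = 1)
O(r) = (-4 + r)/(½ + r) (O(r) = (-4 + r)/(r + r/((2*r))) = (-4 + r)/(r + r*(1/(2*r))) = (-4 + r)/(r + ½) = (-4 + r)/(½ + r))
k(C, M) = -2*M (k(C, M) = (2*(-4 + 1)/(1 + 2*1))*M = (2*(-3)/(1 + 2))*M = (2*(-3)/3)*M = (2*(⅓)*(-3))*M = -2*M)
k(37, -6) + m = -2*(-6) - 4066 = 12 - 4066 = -4054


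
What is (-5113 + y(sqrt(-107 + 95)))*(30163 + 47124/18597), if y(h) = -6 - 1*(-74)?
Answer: -943395551525/6199 ≈ -1.5219e+8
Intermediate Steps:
y(h) = 68 (y(h) = -6 + 74 = 68)
(-5113 + y(sqrt(-107 + 95)))*(30163 + 47124/18597) = (-5113 + 68)*(30163 + 47124/18597) = -5045*(30163 + 47124*(1/18597)) = -5045*(30163 + 15708/6199) = -5045*186996145/6199 = -943395551525/6199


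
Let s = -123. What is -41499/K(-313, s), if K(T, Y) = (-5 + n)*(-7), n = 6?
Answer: 41499/7 ≈ 5928.4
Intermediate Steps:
K(T, Y) = -7 (K(T, Y) = (-5 + 6)*(-7) = 1*(-7) = -7)
-41499/K(-313, s) = -41499/(-7) = -41499*(-⅐) = 41499/7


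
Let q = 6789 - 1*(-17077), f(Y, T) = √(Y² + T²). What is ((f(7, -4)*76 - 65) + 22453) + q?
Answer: 46254 + 76*√65 ≈ 46867.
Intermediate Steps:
f(Y, T) = √(T² + Y²)
q = 23866 (q = 6789 + 17077 = 23866)
((f(7, -4)*76 - 65) + 22453) + q = ((√((-4)² + 7²)*76 - 65) + 22453) + 23866 = ((√(16 + 49)*76 - 65) + 22453) + 23866 = ((√65*76 - 65) + 22453) + 23866 = ((76*√65 - 65) + 22453) + 23866 = ((-65 + 76*√65) + 22453) + 23866 = (22388 + 76*√65) + 23866 = 46254 + 76*√65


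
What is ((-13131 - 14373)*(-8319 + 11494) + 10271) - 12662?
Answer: -87327591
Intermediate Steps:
((-13131 - 14373)*(-8319 + 11494) + 10271) - 12662 = (-27504*3175 + 10271) - 12662 = (-87325200 + 10271) - 12662 = -87314929 - 12662 = -87327591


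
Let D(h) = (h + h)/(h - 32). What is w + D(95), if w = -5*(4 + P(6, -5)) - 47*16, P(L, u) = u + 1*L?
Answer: -48761/63 ≈ -773.98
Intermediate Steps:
P(L, u) = L + u (P(L, u) = u + L = L + u)
D(h) = 2*h/(-32 + h) (D(h) = (2*h)/(-32 + h) = 2*h/(-32 + h))
w = -777 (w = -5*(4 + (6 - 5)) - 47*16 = -5*(4 + 1) - 752 = -5*5 - 752 = -25 - 752 = -777)
w + D(95) = -777 + 2*95/(-32 + 95) = -777 + 2*95/63 = -777 + 2*95*(1/63) = -777 + 190/63 = -48761/63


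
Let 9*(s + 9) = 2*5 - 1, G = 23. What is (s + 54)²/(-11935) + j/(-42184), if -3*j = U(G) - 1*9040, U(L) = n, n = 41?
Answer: -375187097/1510398120 ≈ -0.24840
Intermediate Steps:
s = -8 (s = -9 + (2*5 - 1)/9 = -9 + (10 - 1)/9 = -9 + (⅑)*9 = -9 + 1 = -8)
U(L) = 41
j = 8999/3 (j = -(41 - 1*9040)/3 = -(41 - 9040)/3 = -⅓*(-8999) = 8999/3 ≈ 2999.7)
(s + 54)²/(-11935) + j/(-42184) = (-8 + 54)²/(-11935) + (8999/3)/(-42184) = 46²*(-1/11935) + (8999/3)*(-1/42184) = 2116*(-1/11935) - 8999/126552 = -2116/11935 - 8999/126552 = -375187097/1510398120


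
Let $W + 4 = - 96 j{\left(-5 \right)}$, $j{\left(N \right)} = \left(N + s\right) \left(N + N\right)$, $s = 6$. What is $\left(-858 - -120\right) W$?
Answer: $-705528$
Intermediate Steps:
$j{\left(N \right)} = 2 N \left(6 + N\right)$ ($j{\left(N \right)} = \left(N + 6\right) \left(N + N\right) = \left(6 + N\right) 2 N = 2 N \left(6 + N\right)$)
$W = 956$ ($W = -4 - 96 \cdot 2 \left(-5\right) \left(6 - 5\right) = -4 - 96 \cdot 2 \left(-5\right) 1 = -4 - -960 = -4 + 960 = 956$)
$\left(-858 - -120\right) W = \left(-858 - -120\right) 956 = \left(-858 + 120\right) 956 = \left(-738\right) 956 = -705528$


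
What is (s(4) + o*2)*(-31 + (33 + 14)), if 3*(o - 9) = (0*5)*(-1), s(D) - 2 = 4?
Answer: 384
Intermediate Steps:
s(D) = 6 (s(D) = 2 + 4 = 6)
o = 9 (o = 9 + ((0*5)*(-1))/3 = 9 + (0*(-1))/3 = 9 + (1/3)*0 = 9 + 0 = 9)
(s(4) + o*2)*(-31 + (33 + 14)) = (6 + 9*2)*(-31 + (33 + 14)) = (6 + 18)*(-31 + 47) = 24*16 = 384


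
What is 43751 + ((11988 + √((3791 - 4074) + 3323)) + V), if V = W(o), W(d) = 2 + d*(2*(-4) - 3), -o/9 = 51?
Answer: 60790 + 4*√190 ≈ 60845.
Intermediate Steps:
o = -459 (o = -9*51 = -459)
W(d) = 2 - 11*d (W(d) = 2 + d*(-8 - 3) = 2 + d*(-11) = 2 - 11*d)
V = 5051 (V = 2 - 11*(-459) = 2 + 5049 = 5051)
43751 + ((11988 + √((3791 - 4074) + 3323)) + V) = 43751 + ((11988 + √((3791 - 4074) + 3323)) + 5051) = 43751 + ((11988 + √(-283 + 3323)) + 5051) = 43751 + ((11988 + √3040) + 5051) = 43751 + ((11988 + 4*√190) + 5051) = 43751 + (17039 + 4*√190) = 60790 + 4*√190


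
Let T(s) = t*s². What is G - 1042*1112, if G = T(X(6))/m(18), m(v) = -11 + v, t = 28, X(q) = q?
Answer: -1158560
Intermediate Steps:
T(s) = 28*s²
G = 144 (G = (28*6²)/(-11 + 18) = (28*36)/7 = 1008*(⅐) = 144)
G - 1042*1112 = 144 - 1042*1112 = 144 - 1158704 = -1158560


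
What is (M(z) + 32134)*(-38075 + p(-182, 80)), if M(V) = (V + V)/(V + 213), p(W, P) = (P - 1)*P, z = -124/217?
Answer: -1517357103750/1487 ≈ -1.0204e+9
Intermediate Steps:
z = -4/7 (z = -124*1/217 = -4/7 ≈ -0.57143)
p(W, P) = P*(-1 + P) (p(W, P) = (-1 + P)*P = P*(-1 + P))
M(V) = 2*V/(213 + V) (M(V) = (2*V)/(213 + V) = 2*V/(213 + V))
(M(z) + 32134)*(-38075 + p(-182, 80)) = (2*(-4/7)/(213 - 4/7) + 32134)*(-38075 + 80*(-1 + 80)) = (2*(-4/7)/(1487/7) + 32134)*(-38075 + 80*79) = (2*(-4/7)*(7/1487) + 32134)*(-38075 + 6320) = (-8/1487 + 32134)*(-31755) = (47783250/1487)*(-31755) = -1517357103750/1487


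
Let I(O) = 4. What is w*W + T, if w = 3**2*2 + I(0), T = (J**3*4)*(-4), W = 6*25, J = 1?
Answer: 3284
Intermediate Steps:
W = 150
T = -16 (T = (1**3*4)*(-4) = (1*4)*(-4) = 4*(-4) = -16)
w = 22 (w = 3**2*2 + 4 = 9*2 + 4 = 18 + 4 = 22)
w*W + T = 22*150 - 16 = 3300 - 16 = 3284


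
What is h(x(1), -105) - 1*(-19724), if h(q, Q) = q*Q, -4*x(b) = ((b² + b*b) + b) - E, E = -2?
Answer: 79421/4 ≈ 19855.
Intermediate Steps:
x(b) = -½ - b²/2 - b/4 (x(b) = -(((b² + b*b) + b) - 1*(-2))/4 = -(((b² + b²) + b) + 2)/4 = -((2*b² + b) + 2)/4 = -((b + 2*b²) + 2)/4 = -(2 + b + 2*b²)/4 = -½ - b²/2 - b/4)
h(q, Q) = Q*q
h(x(1), -105) - 1*(-19724) = -105*(-½ - ½*1² - ¼*1) - 1*(-19724) = -105*(-½ - ½*1 - ¼) + 19724 = -105*(-½ - ½ - ¼) + 19724 = -105*(-5/4) + 19724 = 525/4 + 19724 = 79421/4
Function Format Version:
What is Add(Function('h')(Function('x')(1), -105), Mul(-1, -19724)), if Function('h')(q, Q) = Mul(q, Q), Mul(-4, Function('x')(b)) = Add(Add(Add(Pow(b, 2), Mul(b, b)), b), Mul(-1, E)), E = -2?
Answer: Rational(79421, 4) ≈ 19855.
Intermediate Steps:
Function('x')(b) = Add(Rational(-1, 2), Mul(Rational(-1, 2), Pow(b, 2)), Mul(Rational(-1, 4), b)) (Function('x')(b) = Mul(Rational(-1, 4), Add(Add(Add(Pow(b, 2), Mul(b, b)), b), Mul(-1, -2))) = Mul(Rational(-1, 4), Add(Add(Add(Pow(b, 2), Pow(b, 2)), b), 2)) = Mul(Rational(-1, 4), Add(Add(Mul(2, Pow(b, 2)), b), 2)) = Mul(Rational(-1, 4), Add(Add(b, Mul(2, Pow(b, 2))), 2)) = Mul(Rational(-1, 4), Add(2, b, Mul(2, Pow(b, 2)))) = Add(Rational(-1, 2), Mul(Rational(-1, 2), Pow(b, 2)), Mul(Rational(-1, 4), b)))
Function('h')(q, Q) = Mul(Q, q)
Add(Function('h')(Function('x')(1), -105), Mul(-1, -19724)) = Add(Mul(-105, Add(Rational(-1, 2), Mul(Rational(-1, 2), Pow(1, 2)), Mul(Rational(-1, 4), 1))), Mul(-1, -19724)) = Add(Mul(-105, Add(Rational(-1, 2), Mul(Rational(-1, 2), 1), Rational(-1, 4))), 19724) = Add(Mul(-105, Add(Rational(-1, 2), Rational(-1, 2), Rational(-1, 4))), 19724) = Add(Mul(-105, Rational(-5, 4)), 19724) = Add(Rational(525, 4), 19724) = Rational(79421, 4)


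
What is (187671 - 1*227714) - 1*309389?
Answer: -349432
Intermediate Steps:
(187671 - 1*227714) - 1*309389 = (187671 - 227714) - 309389 = -40043 - 309389 = -349432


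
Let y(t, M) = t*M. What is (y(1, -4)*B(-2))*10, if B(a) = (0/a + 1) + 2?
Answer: -120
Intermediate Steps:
y(t, M) = M*t
B(a) = 3 (B(a) = (0 + 1) + 2 = 1 + 2 = 3)
(y(1, -4)*B(-2))*10 = (-4*1*3)*10 = -4*3*10 = -12*10 = -120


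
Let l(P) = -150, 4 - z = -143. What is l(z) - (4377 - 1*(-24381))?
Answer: -28908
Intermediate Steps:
z = 147 (z = 4 - 1*(-143) = 4 + 143 = 147)
l(z) - (4377 - 1*(-24381)) = -150 - (4377 - 1*(-24381)) = -150 - (4377 + 24381) = -150 - 1*28758 = -150 - 28758 = -28908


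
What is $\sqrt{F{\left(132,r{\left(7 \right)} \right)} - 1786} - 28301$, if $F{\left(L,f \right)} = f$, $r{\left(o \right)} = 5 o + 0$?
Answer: $-28301 + i \sqrt{1751} \approx -28301.0 + 41.845 i$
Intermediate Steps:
$r{\left(o \right)} = 5 o$
$\sqrt{F{\left(132,r{\left(7 \right)} \right)} - 1786} - 28301 = \sqrt{5 \cdot 7 - 1786} - 28301 = \sqrt{35 - 1786} - 28301 = \sqrt{-1751} - 28301 = i \sqrt{1751} - 28301 = -28301 + i \sqrt{1751}$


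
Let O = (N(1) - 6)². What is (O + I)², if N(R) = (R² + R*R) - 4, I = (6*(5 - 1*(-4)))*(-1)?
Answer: 100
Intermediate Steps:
I = -54 (I = (6*(5 + 4))*(-1) = (6*9)*(-1) = 54*(-1) = -54)
N(R) = -4 + 2*R² (N(R) = (R² + R²) - 4 = 2*R² - 4 = -4 + 2*R²)
O = 64 (O = ((-4 + 2*1²) - 6)² = ((-4 + 2*1) - 6)² = ((-4 + 2) - 6)² = (-2 - 6)² = (-8)² = 64)
(O + I)² = (64 - 54)² = 10² = 100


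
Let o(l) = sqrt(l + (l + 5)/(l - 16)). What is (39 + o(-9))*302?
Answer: 11778 + 302*I*sqrt(221)/5 ≈ 11778.0 + 897.91*I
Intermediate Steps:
o(l) = sqrt(l + (5 + l)/(-16 + l))
(39 + o(-9))*302 = (39 + sqrt((5 - 9 - 9*(-16 - 9))/(-16 - 9)))*302 = (39 + sqrt((5 - 9 - 9*(-25))/(-25)))*302 = (39 + sqrt(-(5 - 9 + 225)/25))*302 = (39 + sqrt(-1/25*221))*302 = (39 + sqrt(-221/25))*302 = (39 + I*sqrt(221)/5)*302 = 11778 + 302*I*sqrt(221)/5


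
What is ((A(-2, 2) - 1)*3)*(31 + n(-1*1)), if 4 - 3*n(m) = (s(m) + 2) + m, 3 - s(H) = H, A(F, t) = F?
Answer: -276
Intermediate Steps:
s(H) = 3 - H
n(m) = -1/3 (n(m) = 4/3 - (((3 - m) + 2) + m)/3 = 4/3 - ((5 - m) + m)/3 = 4/3 - 1/3*5 = 4/3 - 5/3 = -1/3)
((A(-2, 2) - 1)*3)*(31 + n(-1*1)) = ((-2 - 1)*3)*(31 - 1/3) = -3*3*(92/3) = -9*92/3 = -276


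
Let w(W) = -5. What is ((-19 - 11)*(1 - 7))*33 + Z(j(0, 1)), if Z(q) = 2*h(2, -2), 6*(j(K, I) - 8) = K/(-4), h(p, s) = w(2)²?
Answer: 5990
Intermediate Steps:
h(p, s) = 25 (h(p, s) = (-5)² = 25)
j(K, I) = 8 - K/24 (j(K, I) = 8 + (K/(-4))/6 = 8 + (K*(-¼))/6 = 8 + (-K/4)/6 = 8 - K/24)
Z(q) = 50 (Z(q) = 2*25 = 50)
((-19 - 11)*(1 - 7))*33 + Z(j(0, 1)) = ((-19 - 11)*(1 - 7))*33 + 50 = -30*(-6)*33 + 50 = 180*33 + 50 = 5940 + 50 = 5990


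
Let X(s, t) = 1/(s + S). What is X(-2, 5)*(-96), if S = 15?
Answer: -96/13 ≈ -7.3846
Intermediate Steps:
X(s, t) = 1/(15 + s) (X(s, t) = 1/(s + 15) = 1/(15 + s))
X(-2, 5)*(-96) = -96/(15 - 2) = -96/13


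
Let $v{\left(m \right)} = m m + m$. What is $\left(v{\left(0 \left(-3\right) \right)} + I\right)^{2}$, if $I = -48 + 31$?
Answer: $289$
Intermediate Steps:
$I = -17$
$v{\left(m \right)} = m + m^{2}$ ($v{\left(m \right)} = m^{2} + m = m + m^{2}$)
$\left(v{\left(0 \left(-3\right) \right)} + I\right)^{2} = \left(0 \left(-3\right) \left(1 + 0 \left(-3\right)\right) - 17\right)^{2} = \left(0 \left(1 + 0\right) - 17\right)^{2} = \left(0 \cdot 1 - 17\right)^{2} = \left(0 - 17\right)^{2} = \left(-17\right)^{2} = 289$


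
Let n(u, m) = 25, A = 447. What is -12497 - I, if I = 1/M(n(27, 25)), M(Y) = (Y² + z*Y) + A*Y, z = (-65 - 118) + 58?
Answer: -108411476/8675 ≈ -12497.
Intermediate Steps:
z = -125 (z = -183 + 58 = -125)
M(Y) = Y² + 322*Y (M(Y) = (Y² - 125*Y) + 447*Y = Y² + 322*Y)
I = 1/8675 (I = 1/(25*(322 + 25)) = 1/(25*347) = 1/8675 ≈ 0.00011527)
-12497 - I = -12497 - 1*1/8675 = -12497 - 1/8675 = -108411476/8675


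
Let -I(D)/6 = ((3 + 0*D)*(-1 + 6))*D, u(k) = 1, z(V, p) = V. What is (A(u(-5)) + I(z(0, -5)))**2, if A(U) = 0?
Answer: 0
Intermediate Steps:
I(D) = -90*D (I(D) = -6*(3 + 0*D)*(-1 + 6)*D = -6*(3 + 0)*5*D = -6*3*5*D = -90*D)
(A(u(-5)) + I(z(0, -5)))**2 = (0 - 90*0)**2 = (0 + 0)**2 = 0**2 = 0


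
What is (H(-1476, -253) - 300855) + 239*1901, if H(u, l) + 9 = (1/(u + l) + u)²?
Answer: 6971533977500/2989441 ≈ 2.3321e+6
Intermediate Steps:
H(u, l) = -9 + (u + 1/(l + u))² (H(u, l) = -9 + (1/(u + l) + u)² = -9 + (1/(l + u) + u)² = -9 + (u + 1/(l + u))²)
(H(-1476, -253) - 300855) + 239*1901 = ((-9 + (1 + (-1476)² - 253*(-1476))²/(-253 - 1476)²) - 300855) + 239*1901 = ((-9 + (1 + 2178576 + 373428)²/(-1729)²) - 300855) + 454339 = ((-9 + (1/2989441)*2552005²) - 300855) + 454339 = ((-9 + (1/2989441)*6512729520025) - 300855) + 454339 = ((-9 + 6512729520025/2989441) - 300855) + 454339 = (6512702615056/2989441 - 300855) + 454339 = 5613314343001/2989441 + 454339 = 6971533977500/2989441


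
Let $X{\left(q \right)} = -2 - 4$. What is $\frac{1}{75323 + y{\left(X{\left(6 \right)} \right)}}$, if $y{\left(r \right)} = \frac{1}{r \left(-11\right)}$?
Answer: $\frac{66}{4971319} \approx 1.3276 \cdot 10^{-5}$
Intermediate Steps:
$X{\left(q \right)} = -6$ ($X{\left(q \right)} = -2 - 4 = -6$)
$y{\left(r \right)} = - \frac{1}{11 r}$ ($y{\left(r \right)} = \frac{1}{\left(-11\right) r} = - \frac{1}{11 r}$)
$\frac{1}{75323 + y{\left(X{\left(6 \right)} \right)}} = \frac{1}{75323 - \frac{1}{11 \left(-6\right)}} = \frac{1}{75323 - - \frac{1}{66}} = \frac{1}{75323 + \frac{1}{66}} = \frac{1}{\frac{4971319}{66}} = \frac{66}{4971319}$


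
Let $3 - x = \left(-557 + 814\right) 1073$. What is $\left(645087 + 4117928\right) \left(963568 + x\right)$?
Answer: $3276049347150$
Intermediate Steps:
$x = -275758$ ($x = 3 - \left(-557 + 814\right) 1073 = 3 - 257 \cdot 1073 = 3 - 275761 = -275758$)
$\left(645087 + 4117928\right) \left(963568 + x\right) = \left(645087 + 4117928\right) \left(963568 - 275758\right) = 4763015 \cdot 687810 = 3276049347150$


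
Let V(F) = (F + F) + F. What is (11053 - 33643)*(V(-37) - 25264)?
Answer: 573221250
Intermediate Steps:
V(F) = 3*F (V(F) = 2*F + F = 3*F)
(11053 - 33643)*(V(-37) - 25264) = (11053 - 33643)*(3*(-37) - 25264) = -22590*(-111 - 25264) = -22590*(-25375) = 573221250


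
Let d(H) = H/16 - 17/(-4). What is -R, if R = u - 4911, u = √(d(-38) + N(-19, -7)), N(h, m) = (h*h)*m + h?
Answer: 4911 - I*√40706/4 ≈ 4911.0 - 50.439*I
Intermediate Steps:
N(h, m) = h + m*h² (N(h, m) = h²*m + h = m*h² + h = h + m*h²)
d(H) = 17/4 + H/16 (d(H) = H*(1/16) - 17*(-¼) = H/16 + 17/4 = 17/4 + H/16)
u = I*√40706/4 (u = √((17/4 + (1/16)*(-38)) - 19*(1 - 19*(-7))) = √((17/4 - 19/8) - 19*(1 + 133)) = √(15/8 - 19*134) = √(15/8 - 2546) = √(-20353/8) = I*√40706/4 ≈ 50.439*I)
R = -4911 + I*√40706/4 (R = I*√40706/4 - 4911 = -4911 + I*√40706/4 ≈ -4911.0 + 50.439*I)
-R = -(-4911 + I*√40706/4) = 4911 - I*√40706/4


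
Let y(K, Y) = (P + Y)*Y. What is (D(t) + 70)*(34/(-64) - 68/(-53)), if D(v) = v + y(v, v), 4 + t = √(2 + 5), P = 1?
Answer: 108375/1696 - 3825*√7/848 ≈ 51.966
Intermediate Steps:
y(K, Y) = Y*(1 + Y) (y(K, Y) = (1 + Y)*Y = Y*(1 + Y))
t = -4 + √7 (t = -4 + √(2 + 5) = -4 + √7 ≈ -1.3542)
D(v) = v + v*(1 + v)
(D(t) + 70)*(34/(-64) - 68/(-53)) = ((-4 + √7)*(2 + (-4 + √7)) + 70)*(34/(-64) - 68/(-53)) = ((-4 + √7)*(-2 + √7) + 70)*(34*(-1/64) - 68*(-1/53)) = (70 + (-4 + √7)*(-2 + √7))*(-17/32 + 68/53) = (70 + (-4 + √7)*(-2 + √7))*(1275/1696) = 44625/848 + 1275*(-4 + √7)*(-2 + √7)/1696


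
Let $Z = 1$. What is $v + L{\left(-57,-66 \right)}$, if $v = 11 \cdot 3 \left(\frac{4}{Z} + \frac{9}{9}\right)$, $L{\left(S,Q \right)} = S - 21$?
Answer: $87$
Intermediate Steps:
$L{\left(S,Q \right)} = -21 + S$ ($L{\left(S,Q \right)} = S - 21 = -21 + S$)
$v = 165$ ($v = 11 \cdot 3 \left(\frac{4}{1} + \frac{9}{9}\right) = 33 \left(4 \cdot 1 + 9 \cdot \frac{1}{9}\right) = 33 \left(4 + 1\right) = 33 \cdot 5 = 165$)
$v + L{\left(-57,-66 \right)} = 165 - 78 = 87$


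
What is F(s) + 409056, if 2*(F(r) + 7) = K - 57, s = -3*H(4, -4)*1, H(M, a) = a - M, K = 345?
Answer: 409193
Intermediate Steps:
s = 24 (s = -3*(-4 - 1*4)*1 = -3*(-4 - 4)*1 = -3*(-8)*1 = 24*1 = 24)
F(r) = 137 (F(r) = -7 + (345 - 57)/2 = -7 + (1/2)*288 = -7 + 144 = 137)
F(s) + 409056 = 137 + 409056 = 409193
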